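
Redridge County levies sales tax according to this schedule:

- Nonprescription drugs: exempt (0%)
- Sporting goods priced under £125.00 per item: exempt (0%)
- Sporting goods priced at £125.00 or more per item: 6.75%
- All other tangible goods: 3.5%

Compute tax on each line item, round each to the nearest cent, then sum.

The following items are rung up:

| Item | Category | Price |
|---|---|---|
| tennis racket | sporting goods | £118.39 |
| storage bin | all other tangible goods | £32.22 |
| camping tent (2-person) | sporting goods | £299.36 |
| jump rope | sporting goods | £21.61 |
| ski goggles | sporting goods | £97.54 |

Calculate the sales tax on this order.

£21.34

Tennis racket £118.39: sporting goods, under £125.00 → 0% → £0.00
Storage bin £32.22: all other tangible goods → 3.5% → £1.13
Camping tent (2-person) £299.36: sporting goods, £125.00 or more → 6.75% → £20.21
Jump rope £21.61: sporting goods, under £125.00 → 0% → £0.00
Ski goggles £97.54: sporting goods, under £125.00 → 0% → £0.00
Total tax = £1.13 + £20.21 = £21.34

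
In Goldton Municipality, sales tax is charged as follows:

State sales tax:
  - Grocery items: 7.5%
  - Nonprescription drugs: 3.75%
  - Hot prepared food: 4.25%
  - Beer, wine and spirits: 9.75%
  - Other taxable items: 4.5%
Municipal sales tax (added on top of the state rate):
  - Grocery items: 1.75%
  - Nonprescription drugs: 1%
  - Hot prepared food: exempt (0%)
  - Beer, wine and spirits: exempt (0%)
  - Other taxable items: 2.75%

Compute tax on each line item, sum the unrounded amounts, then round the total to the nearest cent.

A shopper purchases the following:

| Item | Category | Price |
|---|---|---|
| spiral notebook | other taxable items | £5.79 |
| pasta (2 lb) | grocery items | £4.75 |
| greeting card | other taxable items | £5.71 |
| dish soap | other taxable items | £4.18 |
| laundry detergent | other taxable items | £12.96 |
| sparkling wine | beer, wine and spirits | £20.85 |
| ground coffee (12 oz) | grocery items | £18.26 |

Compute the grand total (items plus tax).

£78.74

Spiral notebook £5.79: other taxable items → 4.5% + 2.75% municipal = 7.25% → £0.419775
Pasta (2 lb) £4.75: grocery items → 7.5% + 1.75% municipal = 9.25% → £0.439375
Greeting card £5.71: other taxable items → 4.5% + 2.75% municipal = 7.25% → £0.413975
Dish soap £4.18: other taxable items → 4.5% + 2.75% municipal = 7.25% → £0.30305
Laundry detergent £12.96: other taxable items → 4.5% + 2.75% municipal = 7.25% → £0.9396
Sparkling wine £20.85: beer, wine and spirits → 9.75% + 0% municipal = 9.75% → £2.032875
Ground coffee (12 oz) £18.26: grocery items → 7.5% + 1.75% municipal = 9.25% → £1.68905
Subtotal = £72.50; unrounded tax = £6.2377 → £6.24; total due = £78.74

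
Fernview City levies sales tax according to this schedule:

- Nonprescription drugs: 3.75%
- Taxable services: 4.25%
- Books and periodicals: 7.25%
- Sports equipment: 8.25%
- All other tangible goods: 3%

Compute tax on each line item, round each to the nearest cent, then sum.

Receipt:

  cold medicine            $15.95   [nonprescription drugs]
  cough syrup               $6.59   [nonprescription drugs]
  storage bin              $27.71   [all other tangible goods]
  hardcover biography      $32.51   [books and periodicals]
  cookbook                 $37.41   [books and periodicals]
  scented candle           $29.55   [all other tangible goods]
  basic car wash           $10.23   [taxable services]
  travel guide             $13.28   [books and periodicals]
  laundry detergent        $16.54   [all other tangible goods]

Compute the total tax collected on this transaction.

$9.53

Cold medicine $15.95: nonprescription drugs → 3.75% → $0.60
Cough syrup $6.59: nonprescription drugs → 3.75% → $0.25
Storage bin $27.71: all other tangible goods → 3% → $0.83
Hardcover biography $32.51: books and periodicals → 7.25% → $2.36
Cookbook $37.41: books and periodicals → 7.25% → $2.71
Scented candle $29.55: all other tangible goods → 3% → $0.89
Basic car wash $10.23: taxable services → 4.25% → $0.43
Travel guide $13.28: books and periodicals → 7.25% → $0.96
Laundry detergent $16.54: all other tangible goods → 3% → $0.50
Total tax = $0.60 + $0.25 + $0.83 + $2.36 + $2.71 + $0.89 + $0.43 + $0.96 + $0.50 = $9.53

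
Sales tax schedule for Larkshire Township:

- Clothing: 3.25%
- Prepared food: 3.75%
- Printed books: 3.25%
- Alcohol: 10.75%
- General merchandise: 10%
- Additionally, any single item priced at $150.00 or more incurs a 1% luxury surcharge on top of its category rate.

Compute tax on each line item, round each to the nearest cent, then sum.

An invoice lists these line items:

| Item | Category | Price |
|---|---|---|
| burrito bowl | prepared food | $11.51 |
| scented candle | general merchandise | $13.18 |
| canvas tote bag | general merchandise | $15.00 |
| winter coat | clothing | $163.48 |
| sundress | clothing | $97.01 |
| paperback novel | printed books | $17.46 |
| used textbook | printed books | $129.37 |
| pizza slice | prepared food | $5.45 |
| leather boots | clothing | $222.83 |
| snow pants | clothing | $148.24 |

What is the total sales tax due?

Burrito bowl $11.51: prepared food → 3.75% → $0.43
Scented candle $13.18: general merchandise → 10% → $1.32
Canvas tote bag $15.00: general merchandise → 10% → $1.50
Winter coat $163.48: clothing → 3.25% + 1% surcharge = 4.25% → $6.95
Sundress $97.01: clothing → 3.25% → $3.15
Paperback novel $17.46: printed books → 3.25% → $0.57
Used textbook $129.37: printed books → 3.25% → $4.20
Pizza slice $5.45: prepared food → 3.75% → $0.20
Leather boots $222.83: clothing → 3.25% + 1% surcharge = 4.25% → $9.47
Snow pants $148.24: clothing → 3.25% → $4.82
Total tax = $0.43 + $1.32 + $1.50 + $6.95 + $3.15 + $0.57 + $4.20 + $0.20 + $9.47 + $4.82 = $32.61

$32.61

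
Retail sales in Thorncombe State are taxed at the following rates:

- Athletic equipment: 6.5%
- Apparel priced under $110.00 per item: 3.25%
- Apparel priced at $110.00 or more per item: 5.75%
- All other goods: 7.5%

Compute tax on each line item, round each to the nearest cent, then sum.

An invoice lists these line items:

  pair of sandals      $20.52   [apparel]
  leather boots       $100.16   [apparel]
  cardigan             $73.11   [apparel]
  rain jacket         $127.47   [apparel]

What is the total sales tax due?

$13.64

Pair of sandals $20.52: apparel, under $110.00 → 3.25% → $0.67
Leather boots $100.16: apparel, under $110.00 → 3.25% → $3.26
Cardigan $73.11: apparel, under $110.00 → 3.25% → $2.38
Rain jacket $127.47: apparel, $110.00 or more → 5.75% → $7.33
Total tax = $0.67 + $3.26 + $2.38 + $7.33 = $13.64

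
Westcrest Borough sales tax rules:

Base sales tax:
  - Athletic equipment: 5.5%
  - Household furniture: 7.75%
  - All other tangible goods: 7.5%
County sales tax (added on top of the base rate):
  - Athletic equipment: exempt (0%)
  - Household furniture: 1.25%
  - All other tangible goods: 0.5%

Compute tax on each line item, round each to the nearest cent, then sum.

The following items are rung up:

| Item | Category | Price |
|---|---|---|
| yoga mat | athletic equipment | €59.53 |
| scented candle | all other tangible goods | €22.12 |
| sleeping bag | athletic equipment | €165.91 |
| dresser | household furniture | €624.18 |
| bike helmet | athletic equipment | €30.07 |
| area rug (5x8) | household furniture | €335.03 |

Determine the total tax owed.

Yoga mat €59.53: athletic equipment → 5.5% + 0% county = 5.5% → €3.27
Scented candle €22.12: all other tangible goods → 7.5% + 0.5% county = 8% → €1.77
Sleeping bag €165.91: athletic equipment → 5.5% + 0% county = 5.5% → €9.13
Dresser €624.18: household furniture → 7.75% + 1.25% county = 9% → €56.18
Bike helmet €30.07: athletic equipment → 5.5% + 0% county = 5.5% → €1.65
Area rug (5x8) €335.03: household furniture → 7.75% + 1.25% county = 9% → €30.15
Total tax = €3.27 + €1.77 + €9.13 + €56.18 + €1.65 + €30.15 = €102.15

€102.15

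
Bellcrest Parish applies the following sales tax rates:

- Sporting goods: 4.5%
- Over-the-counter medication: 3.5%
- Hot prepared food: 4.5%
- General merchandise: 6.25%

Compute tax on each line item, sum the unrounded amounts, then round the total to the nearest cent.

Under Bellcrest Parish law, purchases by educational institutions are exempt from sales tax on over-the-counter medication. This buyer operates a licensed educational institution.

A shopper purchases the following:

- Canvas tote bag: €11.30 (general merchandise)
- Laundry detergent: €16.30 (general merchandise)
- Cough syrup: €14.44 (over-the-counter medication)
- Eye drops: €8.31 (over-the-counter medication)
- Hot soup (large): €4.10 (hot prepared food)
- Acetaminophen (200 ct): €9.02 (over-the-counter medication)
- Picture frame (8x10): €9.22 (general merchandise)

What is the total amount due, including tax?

Canvas tote bag €11.30: general merchandise → 6.25% → €0.70625
Laundry detergent €16.30: general merchandise → 6.25% → €1.01875
Cough syrup €14.44: over-the-counter medication, buyer-exempt → 0% → €0.00
Eye drops €8.31: over-the-counter medication, buyer-exempt → 0% → €0.00
Hot soup (large) €4.10: hot prepared food → 4.5% → €0.1845
Acetaminophen (200 ct) €9.02: over-the-counter medication, buyer-exempt → 0% → €0.00
Picture frame (8x10) €9.22: general merchandise → 6.25% → €0.57625
Subtotal = €72.69; unrounded tax = €2.48575 → €2.49; total due = €75.18

€75.18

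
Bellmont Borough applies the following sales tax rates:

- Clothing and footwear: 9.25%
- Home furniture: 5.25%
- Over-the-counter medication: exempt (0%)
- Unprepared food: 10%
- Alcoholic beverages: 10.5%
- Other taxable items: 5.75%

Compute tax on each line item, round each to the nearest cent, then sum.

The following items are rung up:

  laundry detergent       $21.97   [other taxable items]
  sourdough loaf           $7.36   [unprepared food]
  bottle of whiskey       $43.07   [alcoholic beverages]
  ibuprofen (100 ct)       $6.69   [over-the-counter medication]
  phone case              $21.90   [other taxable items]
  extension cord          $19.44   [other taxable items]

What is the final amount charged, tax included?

$129.33

Laundry detergent $21.97: other taxable items → 5.75% → $1.26
Sourdough loaf $7.36: unprepared food → 10% → $0.74
Bottle of whiskey $43.07: alcoholic beverages → 10.5% → $4.52
Ibuprofen (100 ct) $6.69: over-the-counter medication → 0% → $0.00
Phone case $21.90: other taxable items → 5.75% → $1.26
Extension cord $19.44: other taxable items → 5.75% → $1.12
Subtotal = $120.43; tax = $8.90; total due = $129.33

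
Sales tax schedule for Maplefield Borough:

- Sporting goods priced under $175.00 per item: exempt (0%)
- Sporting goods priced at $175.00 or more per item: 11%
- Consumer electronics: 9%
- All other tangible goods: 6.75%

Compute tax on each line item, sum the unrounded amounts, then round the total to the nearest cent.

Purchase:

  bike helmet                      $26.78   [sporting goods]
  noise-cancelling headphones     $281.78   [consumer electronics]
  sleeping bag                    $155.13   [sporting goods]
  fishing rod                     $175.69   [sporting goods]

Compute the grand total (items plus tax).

Bike helmet $26.78: sporting goods, under $175.00 → 0% → $0.00
Noise-cancelling headphones $281.78: consumer electronics → 9% → $25.3602
Sleeping bag $155.13: sporting goods, under $175.00 → 0% → $0.00
Fishing rod $175.69: sporting goods, $175.00 or more → 11% → $19.3259
Subtotal = $639.38; unrounded tax = $44.6861 → $44.69; total due = $684.07

$684.07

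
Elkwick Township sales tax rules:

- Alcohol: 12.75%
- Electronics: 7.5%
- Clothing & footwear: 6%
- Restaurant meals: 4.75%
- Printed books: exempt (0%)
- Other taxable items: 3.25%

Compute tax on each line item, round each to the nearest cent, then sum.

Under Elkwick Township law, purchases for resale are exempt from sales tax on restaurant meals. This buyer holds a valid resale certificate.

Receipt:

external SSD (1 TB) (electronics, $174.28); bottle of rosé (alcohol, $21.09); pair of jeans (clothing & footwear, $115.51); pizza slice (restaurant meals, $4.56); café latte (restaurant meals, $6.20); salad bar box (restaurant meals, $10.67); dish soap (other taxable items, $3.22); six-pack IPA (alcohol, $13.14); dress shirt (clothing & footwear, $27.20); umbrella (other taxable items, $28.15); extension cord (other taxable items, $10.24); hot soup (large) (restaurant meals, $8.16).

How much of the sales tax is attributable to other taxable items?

Dish soap $3.22: other taxable items → 3.25% → $0.10
Umbrella $28.15: other taxable items → 3.25% → $0.91
Extension cord $10.24: other taxable items → 3.25% → $0.33
Tax on other taxable items = $0.10 + $0.91 + $0.33 = $1.34

$1.34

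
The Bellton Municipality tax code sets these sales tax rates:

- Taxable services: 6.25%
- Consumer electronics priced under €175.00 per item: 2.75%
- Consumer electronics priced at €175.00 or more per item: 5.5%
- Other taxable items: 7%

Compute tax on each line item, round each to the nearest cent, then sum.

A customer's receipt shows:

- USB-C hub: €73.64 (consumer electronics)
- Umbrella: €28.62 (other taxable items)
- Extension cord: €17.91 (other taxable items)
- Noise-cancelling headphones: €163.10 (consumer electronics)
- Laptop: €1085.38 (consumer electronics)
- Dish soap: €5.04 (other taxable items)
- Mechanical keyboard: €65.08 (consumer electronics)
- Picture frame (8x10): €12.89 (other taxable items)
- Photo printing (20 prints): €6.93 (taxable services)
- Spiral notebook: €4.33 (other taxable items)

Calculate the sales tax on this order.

€73.24

USB-C hub €73.64: consumer electronics, under €175.00 → 2.75% → €2.03
Umbrella €28.62: other taxable items → 7% → €2.00
Extension cord €17.91: other taxable items → 7% → €1.25
Noise-cancelling headphones €163.10: consumer electronics, under €175.00 → 2.75% → €4.49
Laptop €1085.38: consumer electronics, €175.00 or more → 5.5% → €59.70
Dish soap €5.04: other taxable items → 7% → €0.35
Mechanical keyboard €65.08: consumer electronics, under €175.00 → 2.75% → €1.79
Picture frame (8x10) €12.89: other taxable items → 7% → €0.90
Photo printing (20 prints) €6.93: taxable services → 6.25% → €0.43
Spiral notebook €4.33: other taxable items → 7% → €0.30
Total tax = €2.03 + €2.00 + €1.25 + €4.49 + €59.70 + €0.35 + €1.79 + €0.90 + €0.43 + €0.30 = €73.24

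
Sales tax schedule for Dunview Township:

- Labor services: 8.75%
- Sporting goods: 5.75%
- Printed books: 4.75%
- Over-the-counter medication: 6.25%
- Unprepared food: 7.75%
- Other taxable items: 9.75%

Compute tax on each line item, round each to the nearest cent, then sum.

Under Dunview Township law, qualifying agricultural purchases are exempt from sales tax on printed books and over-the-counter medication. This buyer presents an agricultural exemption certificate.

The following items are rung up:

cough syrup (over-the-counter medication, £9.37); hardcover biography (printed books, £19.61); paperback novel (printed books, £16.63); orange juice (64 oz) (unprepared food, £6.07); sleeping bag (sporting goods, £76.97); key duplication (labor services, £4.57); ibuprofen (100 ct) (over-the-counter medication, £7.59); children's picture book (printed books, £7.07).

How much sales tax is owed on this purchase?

Cough syrup £9.37: over-the-counter medication, buyer-exempt → 0% → £0.00
Hardcover biography £19.61: printed books, buyer-exempt → 0% → £0.00
Paperback novel £16.63: printed books, buyer-exempt → 0% → £0.00
Orange juice (64 oz) £6.07: unprepared food → 7.75% → £0.47
Sleeping bag £76.97: sporting goods → 5.75% → £4.43
Key duplication £4.57: labor services → 8.75% → £0.40
Ibuprofen (100 ct) £7.59: over-the-counter medication, buyer-exempt → 0% → £0.00
Children's picture book £7.07: printed books, buyer-exempt → 0% → £0.00
Total tax = £0.47 + £4.43 + £0.40 = £5.30

£5.30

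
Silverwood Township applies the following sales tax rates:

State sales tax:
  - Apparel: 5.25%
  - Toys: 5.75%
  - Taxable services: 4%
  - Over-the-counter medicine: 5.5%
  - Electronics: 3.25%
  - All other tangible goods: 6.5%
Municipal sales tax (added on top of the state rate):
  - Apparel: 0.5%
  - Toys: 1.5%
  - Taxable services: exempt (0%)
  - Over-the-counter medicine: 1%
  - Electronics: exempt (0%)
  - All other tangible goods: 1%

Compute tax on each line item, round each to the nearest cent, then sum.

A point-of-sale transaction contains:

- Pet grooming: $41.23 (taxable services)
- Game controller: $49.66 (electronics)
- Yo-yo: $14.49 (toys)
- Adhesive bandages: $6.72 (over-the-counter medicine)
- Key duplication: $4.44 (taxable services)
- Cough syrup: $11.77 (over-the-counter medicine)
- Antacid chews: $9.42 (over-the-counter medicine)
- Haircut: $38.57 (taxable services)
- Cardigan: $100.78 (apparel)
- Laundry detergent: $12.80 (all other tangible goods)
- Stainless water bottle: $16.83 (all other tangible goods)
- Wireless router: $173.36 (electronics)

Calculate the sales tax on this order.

Pet grooming $41.23: taxable services → 4% + 0% municipal = 4% → $1.65
Game controller $49.66: electronics → 3.25% + 0% municipal = 3.25% → $1.61
Yo-yo $14.49: toys → 5.75% + 1.5% municipal = 7.25% → $1.05
Adhesive bandages $6.72: over-the-counter medicine → 5.5% + 1% municipal = 6.5% → $0.44
Key duplication $4.44: taxable services → 4% + 0% municipal = 4% → $0.18
Cough syrup $11.77: over-the-counter medicine → 5.5% + 1% municipal = 6.5% → $0.77
Antacid chews $9.42: over-the-counter medicine → 5.5% + 1% municipal = 6.5% → $0.61
Haircut $38.57: taxable services → 4% + 0% municipal = 4% → $1.54
Cardigan $100.78: apparel → 5.25% + 0.5% municipal = 5.75% → $5.79
Laundry detergent $12.80: all other tangible goods → 6.5% + 1% municipal = 7.5% → $0.96
Stainless water bottle $16.83: all other tangible goods → 6.5% + 1% municipal = 7.5% → $1.26
Wireless router $173.36: electronics → 3.25% + 0% municipal = 3.25% → $5.63
Total tax = $1.65 + $1.61 + $1.05 + $0.44 + $0.18 + $0.77 + $0.61 + $1.54 + $5.79 + $0.96 + $1.26 + $5.63 = $21.49

$21.49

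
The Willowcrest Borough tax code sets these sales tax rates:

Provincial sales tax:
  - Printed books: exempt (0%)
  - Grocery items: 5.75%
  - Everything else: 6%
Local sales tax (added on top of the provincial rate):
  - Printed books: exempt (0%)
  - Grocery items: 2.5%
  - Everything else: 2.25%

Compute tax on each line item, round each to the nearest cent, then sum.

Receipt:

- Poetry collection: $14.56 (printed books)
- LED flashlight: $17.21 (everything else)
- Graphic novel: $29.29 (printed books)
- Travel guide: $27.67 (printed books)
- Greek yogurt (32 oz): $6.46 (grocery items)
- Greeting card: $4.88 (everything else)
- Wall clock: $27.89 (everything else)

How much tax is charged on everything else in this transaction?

LED flashlight $17.21: everything else → 6% + 2.25% local = 8.25% → $1.42
Greeting card $4.88: everything else → 6% + 2.25% local = 8.25% → $0.40
Wall clock $27.89: everything else → 6% + 2.25% local = 8.25% → $2.30
Tax on everything else = $1.42 + $0.40 + $2.30 = $4.12

$4.12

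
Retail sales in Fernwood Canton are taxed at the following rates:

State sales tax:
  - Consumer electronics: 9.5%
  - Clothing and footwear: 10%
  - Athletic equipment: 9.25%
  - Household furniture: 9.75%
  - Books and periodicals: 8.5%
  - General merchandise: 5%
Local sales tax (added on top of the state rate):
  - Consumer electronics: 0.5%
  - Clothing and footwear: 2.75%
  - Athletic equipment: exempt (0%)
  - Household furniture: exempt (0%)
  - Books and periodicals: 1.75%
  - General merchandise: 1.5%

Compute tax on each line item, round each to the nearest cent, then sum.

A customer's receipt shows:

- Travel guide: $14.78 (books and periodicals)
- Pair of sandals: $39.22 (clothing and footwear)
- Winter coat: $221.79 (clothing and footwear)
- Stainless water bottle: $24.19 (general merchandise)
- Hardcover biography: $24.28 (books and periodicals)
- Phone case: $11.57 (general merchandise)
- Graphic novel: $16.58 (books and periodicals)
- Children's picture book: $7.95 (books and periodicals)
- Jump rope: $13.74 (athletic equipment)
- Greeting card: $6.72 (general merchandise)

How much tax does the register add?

$43.82

Travel guide $14.78: books and periodicals → 8.5% + 1.75% local = 10.25% → $1.51
Pair of sandals $39.22: clothing and footwear → 10% + 2.75% local = 12.75% → $5.00
Winter coat $221.79: clothing and footwear → 10% + 2.75% local = 12.75% → $28.28
Stainless water bottle $24.19: general merchandise → 5% + 1.5% local = 6.5% → $1.57
Hardcover biography $24.28: books and periodicals → 8.5% + 1.75% local = 10.25% → $2.49
Phone case $11.57: general merchandise → 5% + 1.5% local = 6.5% → $0.75
Graphic novel $16.58: books and periodicals → 8.5% + 1.75% local = 10.25% → $1.70
Children's picture book $7.95: books and periodicals → 8.5% + 1.75% local = 10.25% → $0.81
Jump rope $13.74: athletic equipment → 9.25% + 0% local = 9.25% → $1.27
Greeting card $6.72: general merchandise → 5% + 1.5% local = 6.5% → $0.44
Total tax = $1.51 + $5.00 + $28.28 + $1.57 + $2.49 + $0.75 + $1.70 + $0.81 + $1.27 + $0.44 = $43.82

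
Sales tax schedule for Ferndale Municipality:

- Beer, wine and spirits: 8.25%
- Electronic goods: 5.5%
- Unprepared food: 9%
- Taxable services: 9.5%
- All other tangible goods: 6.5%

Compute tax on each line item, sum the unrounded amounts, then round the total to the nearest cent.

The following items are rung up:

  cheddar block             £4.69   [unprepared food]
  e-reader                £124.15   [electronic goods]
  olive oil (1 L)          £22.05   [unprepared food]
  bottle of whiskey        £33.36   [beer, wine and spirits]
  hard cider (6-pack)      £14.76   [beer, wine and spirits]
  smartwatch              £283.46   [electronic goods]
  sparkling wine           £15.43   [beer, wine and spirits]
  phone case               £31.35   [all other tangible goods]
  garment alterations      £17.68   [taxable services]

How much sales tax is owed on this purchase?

Cheddar block £4.69: unprepared food → 9% → £0.4221
E-reader £124.15: electronic goods → 5.5% → £6.82825
Olive oil (1 L) £22.05: unprepared food → 9% → £1.9845
Bottle of whiskey £33.36: beer, wine and spirits → 8.25% → £2.7522
Hard cider (6-pack) £14.76: beer, wine and spirits → 8.25% → £1.2177
Smartwatch £283.46: electronic goods → 5.5% → £15.5903
Sparkling wine £15.43: beer, wine and spirits → 8.25% → £1.272975
Phone case £31.35: all other tangible goods → 6.5% → £2.03775
Garment alterations £17.68: taxable services → 9.5% → £1.6796
Unrounded tax sum = £33.785375 → £33.79

£33.79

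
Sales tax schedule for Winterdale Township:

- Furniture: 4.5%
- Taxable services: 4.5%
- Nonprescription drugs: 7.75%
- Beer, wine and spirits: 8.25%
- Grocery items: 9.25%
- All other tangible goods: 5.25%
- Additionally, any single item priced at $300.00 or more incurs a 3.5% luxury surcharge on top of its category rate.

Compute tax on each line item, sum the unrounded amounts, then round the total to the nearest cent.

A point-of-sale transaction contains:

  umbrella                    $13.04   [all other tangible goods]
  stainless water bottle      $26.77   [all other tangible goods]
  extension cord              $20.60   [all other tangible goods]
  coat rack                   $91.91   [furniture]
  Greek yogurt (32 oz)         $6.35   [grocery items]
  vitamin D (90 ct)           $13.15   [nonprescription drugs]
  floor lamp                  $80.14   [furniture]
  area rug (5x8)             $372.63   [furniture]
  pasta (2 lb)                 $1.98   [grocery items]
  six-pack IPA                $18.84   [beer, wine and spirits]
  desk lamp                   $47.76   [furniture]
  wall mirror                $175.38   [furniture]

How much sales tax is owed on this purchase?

Umbrella $13.04: all other tangible goods → 5.25% → $0.6846
Stainless water bottle $26.77: all other tangible goods → 5.25% → $1.405425
Extension cord $20.60: all other tangible goods → 5.25% → $1.0815
Coat rack $91.91: furniture → 4.5% → $4.13595
Greek yogurt (32 oz) $6.35: grocery items → 9.25% → $0.587375
Vitamin D (90 ct) $13.15: nonprescription drugs → 7.75% → $1.019125
Floor lamp $80.14: furniture → 4.5% → $3.6063
Area rug (5x8) $372.63: furniture → 4.5% + 3.5% surcharge = 8% → $29.8104
Pasta (2 lb) $1.98: grocery items → 9.25% → $0.18315
Six-pack IPA $18.84: beer, wine and spirits → 8.25% → $1.5543
Desk lamp $47.76: furniture → 4.5% → $2.1492
Wall mirror $175.38: furniture → 4.5% → $7.8921
Unrounded tax sum = $54.109425 → $54.11

$54.11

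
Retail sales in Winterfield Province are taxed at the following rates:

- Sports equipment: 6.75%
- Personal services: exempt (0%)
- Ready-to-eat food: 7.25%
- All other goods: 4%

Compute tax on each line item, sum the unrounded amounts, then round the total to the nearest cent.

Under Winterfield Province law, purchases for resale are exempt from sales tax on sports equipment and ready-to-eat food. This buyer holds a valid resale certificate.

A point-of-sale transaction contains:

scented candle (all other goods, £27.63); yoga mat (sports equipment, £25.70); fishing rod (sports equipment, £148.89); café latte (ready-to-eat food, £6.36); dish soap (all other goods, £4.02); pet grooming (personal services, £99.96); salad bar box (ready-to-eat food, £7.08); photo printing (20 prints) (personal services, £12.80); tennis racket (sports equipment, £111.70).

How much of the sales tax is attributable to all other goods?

£1.27

Scented candle £27.63: all other goods → 4% → £1.1052
Dish soap £4.02: all other goods → 4% → £0.1608
Tax on all other goods: unrounded sum = £1.266 → £1.27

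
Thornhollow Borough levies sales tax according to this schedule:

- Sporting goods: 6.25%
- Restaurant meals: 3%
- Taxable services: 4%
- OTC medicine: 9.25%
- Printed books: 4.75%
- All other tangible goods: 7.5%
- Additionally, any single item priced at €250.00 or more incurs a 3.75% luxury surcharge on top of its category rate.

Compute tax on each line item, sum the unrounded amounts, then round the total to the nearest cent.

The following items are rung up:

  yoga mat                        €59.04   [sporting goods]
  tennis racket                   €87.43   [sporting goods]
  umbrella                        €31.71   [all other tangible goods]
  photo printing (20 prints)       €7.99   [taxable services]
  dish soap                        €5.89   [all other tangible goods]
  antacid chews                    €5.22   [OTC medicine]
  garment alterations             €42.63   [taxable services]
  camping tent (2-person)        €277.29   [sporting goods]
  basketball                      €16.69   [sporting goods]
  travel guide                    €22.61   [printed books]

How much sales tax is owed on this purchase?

Yoga mat €59.04: sporting goods → 6.25% → €3.69
Tennis racket €87.43: sporting goods → 6.25% → €5.464375
Umbrella €31.71: all other tangible goods → 7.5% → €2.37825
Photo printing (20 prints) €7.99: taxable services → 4% → €0.3196
Dish soap €5.89: all other tangible goods → 7.5% → €0.44175
Antacid chews €5.22: OTC medicine → 9.25% → €0.48285
Garment alterations €42.63: taxable services → 4% → €1.7052
Camping tent (2-person) €277.29: sporting goods → 6.25% + 3.75% surcharge = 10% → €27.729
Basketball €16.69: sporting goods → 6.25% → €1.043125
Travel guide €22.61: printed books → 4.75% → €1.073975
Unrounded tax sum = €44.328125 → €44.33

€44.33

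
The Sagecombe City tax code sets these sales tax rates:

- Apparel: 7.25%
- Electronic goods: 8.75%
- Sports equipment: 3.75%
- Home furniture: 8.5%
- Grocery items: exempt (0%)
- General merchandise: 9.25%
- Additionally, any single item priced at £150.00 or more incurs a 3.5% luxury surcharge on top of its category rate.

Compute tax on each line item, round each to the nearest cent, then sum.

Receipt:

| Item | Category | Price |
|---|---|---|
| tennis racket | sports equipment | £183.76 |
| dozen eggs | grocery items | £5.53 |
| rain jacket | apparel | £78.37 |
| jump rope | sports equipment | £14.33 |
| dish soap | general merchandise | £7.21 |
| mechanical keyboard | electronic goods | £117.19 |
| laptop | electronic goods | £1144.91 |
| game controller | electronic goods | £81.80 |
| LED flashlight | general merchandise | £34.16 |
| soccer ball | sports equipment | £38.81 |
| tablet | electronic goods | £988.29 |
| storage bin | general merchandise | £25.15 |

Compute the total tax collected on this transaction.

Tennis racket £183.76: sports equipment → 3.75% + 3.5% surcharge = 7.25% → £13.32
Dozen eggs £5.53: grocery items → 0% → £0.00
Rain jacket £78.37: apparel → 7.25% → £5.68
Jump rope £14.33: sports equipment → 3.75% → £0.54
Dish soap £7.21: general merchandise → 9.25% → £0.67
Mechanical keyboard £117.19: electronic goods → 8.75% → £10.25
Laptop £1144.91: electronic goods → 8.75% + 3.5% surcharge = 12.25% → £140.25
Game controller £81.80: electronic goods → 8.75% → £7.16
LED flashlight £34.16: general merchandise → 9.25% → £3.16
Soccer ball £38.81: sports equipment → 3.75% → £1.46
Tablet £988.29: electronic goods → 8.75% + 3.5% surcharge = 12.25% → £121.07
Storage bin £25.15: general merchandise → 9.25% → £2.33
Total tax = £13.32 + £5.68 + £0.54 + £0.67 + £10.25 + £140.25 + £7.16 + £3.16 + £1.46 + £121.07 + £2.33 = £305.89

£305.89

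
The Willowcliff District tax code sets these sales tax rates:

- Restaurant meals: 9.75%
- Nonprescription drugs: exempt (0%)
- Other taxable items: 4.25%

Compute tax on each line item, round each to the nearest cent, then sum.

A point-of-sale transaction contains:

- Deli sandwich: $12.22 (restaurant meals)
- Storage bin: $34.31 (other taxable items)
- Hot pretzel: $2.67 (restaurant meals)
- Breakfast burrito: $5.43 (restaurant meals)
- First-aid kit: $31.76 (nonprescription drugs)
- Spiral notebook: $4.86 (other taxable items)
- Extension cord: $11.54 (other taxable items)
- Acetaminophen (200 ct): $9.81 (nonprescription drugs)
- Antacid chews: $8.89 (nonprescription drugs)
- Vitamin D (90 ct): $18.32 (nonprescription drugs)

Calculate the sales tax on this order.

Deli sandwich $12.22: restaurant meals → 9.75% → $1.19
Storage bin $34.31: other taxable items → 4.25% → $1.46
Hot pretzel $2.67: restaurant meals → 9.75% → $0.26
Breakfast burrito $5.43: restaurant meals → 9.75% → $0.53
First-aid kit $31.76: nonprescription drugs → 0% → $0.00
Spiral notebook $4.86: other taxable items → 4.25% → $0.21
Extension cord $11.54: other taxable items → 4.25% → $0.49
Acetaminophen (200 ct) $9.81: nonprescription drugs → 0% → $0.00
Antacid chews $8.89: nonprescription drugs → 0% → $0.00
Vitamin D (90 ct) $18.32: nonprescription drugs → 0% → $0.00
Total tax = $1.19 + $1.46 + $0.26 + $0.53 + $0.21 + $0.49 = $4.14

$4.14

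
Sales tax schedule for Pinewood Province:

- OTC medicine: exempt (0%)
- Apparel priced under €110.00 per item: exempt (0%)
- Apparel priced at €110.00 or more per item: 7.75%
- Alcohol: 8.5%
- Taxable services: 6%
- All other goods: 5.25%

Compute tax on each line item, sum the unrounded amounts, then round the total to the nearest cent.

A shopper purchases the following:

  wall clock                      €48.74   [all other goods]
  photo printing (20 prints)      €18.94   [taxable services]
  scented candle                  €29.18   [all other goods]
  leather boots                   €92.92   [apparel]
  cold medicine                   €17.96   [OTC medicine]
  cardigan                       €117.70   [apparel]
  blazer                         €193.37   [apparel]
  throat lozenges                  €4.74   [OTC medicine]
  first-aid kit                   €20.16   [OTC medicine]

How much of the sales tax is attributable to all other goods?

Wall clock €48.74: all other goods → 5.25% → €2.55885
Scented candle €29.18: all other goods → 5.25% → €1.53195
Tax on all other goods: unrounded sum = €4.0908 → €4.09

€4.09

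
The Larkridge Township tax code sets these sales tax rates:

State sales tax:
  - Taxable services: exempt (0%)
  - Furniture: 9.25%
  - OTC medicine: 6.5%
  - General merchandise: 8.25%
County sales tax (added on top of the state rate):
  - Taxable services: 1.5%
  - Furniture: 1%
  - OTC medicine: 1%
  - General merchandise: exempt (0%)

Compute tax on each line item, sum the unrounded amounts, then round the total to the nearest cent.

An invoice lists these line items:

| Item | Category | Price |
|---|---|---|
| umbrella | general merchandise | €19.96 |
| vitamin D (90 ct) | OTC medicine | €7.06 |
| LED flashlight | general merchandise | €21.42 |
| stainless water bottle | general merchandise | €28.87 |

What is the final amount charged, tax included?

Umbrella €19.96: general merchandise → 8.25% + 0% county = 8.25% → €1.6467
Vitamin D (90 ct) €7.06: OTC medicine → 6.5% + 1% county = 7.5% → €0.5295
LED flashlight €21.42: general merchandise → 8.25% + 0% county = 8.25% → €1.76715
Stainless water bottle €28.87: general merchandise → 8.25% + 0% county = 8.25% → €2.381775
Subtotal = €77.31; unrounded tax = €6.325125 → €6.33; total due = €83.64

€83.64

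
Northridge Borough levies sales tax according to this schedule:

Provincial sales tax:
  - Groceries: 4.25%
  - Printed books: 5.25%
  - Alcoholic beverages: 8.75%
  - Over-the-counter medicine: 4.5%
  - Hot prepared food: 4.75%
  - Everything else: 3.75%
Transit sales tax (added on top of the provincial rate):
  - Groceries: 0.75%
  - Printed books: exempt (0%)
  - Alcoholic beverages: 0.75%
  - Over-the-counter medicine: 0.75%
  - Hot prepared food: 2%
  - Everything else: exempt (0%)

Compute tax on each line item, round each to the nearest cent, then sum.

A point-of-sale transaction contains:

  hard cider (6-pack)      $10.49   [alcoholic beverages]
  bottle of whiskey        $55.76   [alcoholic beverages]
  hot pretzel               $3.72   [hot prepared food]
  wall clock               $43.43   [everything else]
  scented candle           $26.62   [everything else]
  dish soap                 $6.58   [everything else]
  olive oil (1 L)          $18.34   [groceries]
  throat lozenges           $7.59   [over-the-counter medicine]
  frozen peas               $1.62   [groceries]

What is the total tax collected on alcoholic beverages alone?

$6.30

Hard cider (6-pack) $10.49: alcoholic beverages → 8.75% + 0.75% transit = 9.5% → $1.00
Bottle of whiskey $55.76: alcoholic beverages → 8.75% + 0.75% transit = 9.5% → $5.30
Tax on alcoholic beverages = $1.00 + $5.30 = $6.30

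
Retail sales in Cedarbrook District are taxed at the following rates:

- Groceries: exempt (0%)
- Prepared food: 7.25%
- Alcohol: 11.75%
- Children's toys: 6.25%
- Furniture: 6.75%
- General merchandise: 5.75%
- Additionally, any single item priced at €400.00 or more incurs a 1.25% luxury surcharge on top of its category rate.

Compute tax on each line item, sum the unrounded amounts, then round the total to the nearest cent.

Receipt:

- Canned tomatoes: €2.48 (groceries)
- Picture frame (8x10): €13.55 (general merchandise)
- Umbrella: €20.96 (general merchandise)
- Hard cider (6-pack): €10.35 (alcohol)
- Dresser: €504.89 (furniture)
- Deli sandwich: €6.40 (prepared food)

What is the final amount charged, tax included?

Canned tomatoes €2.48: groceries → 0% → €0.00
Picture frame (8x10) €13.55: general merchandise → 5.75% → €0.779125
Umbrella €20.96: general merchandise → 5.75% → €1.2052
Hard cider (6-pack) €10.35: alcohol → 11.75% → €1.216125
Dresser €504.89: furniture → 6.75% + 1.25% surcharge = 8% → €40.3912
Deli sandwich €6.40: prepared food → 7.25% → €0.464
Subtotal = €558.63; unrounded tax = €44.05565 → €44.06; total due = €602.69

€602.69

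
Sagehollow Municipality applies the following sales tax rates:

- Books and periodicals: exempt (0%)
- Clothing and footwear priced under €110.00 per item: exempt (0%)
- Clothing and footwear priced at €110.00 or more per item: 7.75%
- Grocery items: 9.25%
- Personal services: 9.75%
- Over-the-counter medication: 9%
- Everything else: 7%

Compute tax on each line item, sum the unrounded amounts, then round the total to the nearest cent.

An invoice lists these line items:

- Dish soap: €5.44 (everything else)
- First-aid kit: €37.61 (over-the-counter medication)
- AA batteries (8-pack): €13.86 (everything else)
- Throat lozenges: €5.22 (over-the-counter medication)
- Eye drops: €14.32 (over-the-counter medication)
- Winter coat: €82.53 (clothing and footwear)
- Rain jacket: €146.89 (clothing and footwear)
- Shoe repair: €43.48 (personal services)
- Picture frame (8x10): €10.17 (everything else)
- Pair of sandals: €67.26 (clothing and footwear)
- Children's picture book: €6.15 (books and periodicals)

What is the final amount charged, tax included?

Dish soap €5.44: everything else → 7% → €0.3808
First-aid kit €37.61: over-the-counter medication → 9% → €3.3849
AA batteries (8-pack) €13.86: everything else → 7% → €0.9702
Throat lozenges €5.22: over-the-counter medication → 9% → €0.4698
Eye drops €14.32: over-the-counter medication → 9% → €1.2888
Winter coat €82.53: clothing and footwear, under €110.00 → 0% → €0.00
Rain jacket €146.89: clothing and footwear, €110.00 or more → 7.75% → €11.383975
Shoe repair €43.48: personal services → 9.75% → €4.2393
Picture frame (8x10) €10.17: everything else → 7% → €0.7119
Pair of sandals €67.26: clothing and footwear, under €110.00 → 0% → €0.00
Children's picture book €6.15: books and periodicals → 0% → €0.00
Subtotal = €432.93; unrounded tax = €22.829675 → €22.83; total due = €455.76

€455.76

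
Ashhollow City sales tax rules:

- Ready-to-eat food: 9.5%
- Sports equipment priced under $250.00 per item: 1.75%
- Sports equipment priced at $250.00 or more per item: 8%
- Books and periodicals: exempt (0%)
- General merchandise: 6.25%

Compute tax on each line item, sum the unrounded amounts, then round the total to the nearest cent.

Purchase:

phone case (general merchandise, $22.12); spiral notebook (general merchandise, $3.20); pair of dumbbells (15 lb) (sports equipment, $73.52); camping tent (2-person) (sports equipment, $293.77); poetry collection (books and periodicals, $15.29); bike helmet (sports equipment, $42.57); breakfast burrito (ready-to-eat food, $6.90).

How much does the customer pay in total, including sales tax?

Phone case $22.12: general merchandise → 6.25% → $1.3825
Spiral notebook $3.20: general merchandise → 6.25% → $0.20
Pair of dumbbells (15 lb) $73.52: sports equipment, under $250.00 → 1.75% → $1.2866
Camping tent (2-person) $293.77: sports equipment, $250.00 or more → 8% → $23.5016
Poetry collection $15.29: books and periodicals → 0% → $0.00
Bike helmet $42.57: sports equipment, under $250.00 → 1.75% → $0.744975
Breakfast burrito $6.90: ready-to-eat food → 9.5% → $0.6555
Subtotal = $457.37; unrounded tax = $27.771175 → $27.77; total due = $485.14

$485.14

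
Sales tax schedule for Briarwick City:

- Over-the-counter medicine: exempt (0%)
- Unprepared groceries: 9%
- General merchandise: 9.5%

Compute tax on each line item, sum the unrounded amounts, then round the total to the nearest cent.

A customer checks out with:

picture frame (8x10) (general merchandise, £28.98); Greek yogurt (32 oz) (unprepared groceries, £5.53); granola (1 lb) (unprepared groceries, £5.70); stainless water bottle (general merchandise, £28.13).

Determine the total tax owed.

£6.44

Picture frame (8x10) £28.98: general merchandise → 9.5% → £2.7531
Greek yogurt (32 oz) £5.53: unprepared groceries → 9% → £0.4977
Granola (1 lb) £5.70: unprepared groceries → 9% → £0.513
Stainless water bottle £28.13: general merchandise → 9.5% → £2.67235
Unrounded tax sum = £6.43615 → £6.44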